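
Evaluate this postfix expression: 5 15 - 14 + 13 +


Processing tokens left to right:
Push 5, Push 15
Pop 5 and 15, compute 5 - 15 = -10, push -10
Push 14
Pop -10 and 14, compute -10 + 14 = 4, push 4
Push 13
Pop 4 and 13, compute 4 + 13 = 17, push 17
Stack result: 17

17


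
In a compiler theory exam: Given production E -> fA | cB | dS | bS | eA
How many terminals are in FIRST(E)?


Production: E -> fA | cB | dS | bS | eA
Examining each alternative for leading terminals:
  E -> fA : first terminal = 'f'
  E -> cB : first terminal = 'c'
  E -> dS : first terminal = 'd'
  E -> bS : first terminal = 'b'
  E -> eA : first terminal = 'e'
FIRST(E) = {b, c, d, e, f}
Count: 5

5


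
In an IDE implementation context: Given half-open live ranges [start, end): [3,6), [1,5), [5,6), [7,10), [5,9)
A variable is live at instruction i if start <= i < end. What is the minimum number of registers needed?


Live ranges:
  Var0: [3, 6)
  Var1: [1, 5)
  Var2: [5, 6)
  Var3: [7, 10)
  Var4: [5, 9)
Sweep-line events (position, delta, active):
  pos=1 start -> active=1
  pos=3 start -> active=2
  pos=5 end -> active=1
  pos=5 start -> active=2
  pos=5 start -> active=3
  pos=6 end -> active=2
  pos=6 end -> active=1
  pos=7 start -> active=2
  pos=9 end -> active=1
  pos=10 end -> active=0
Maximum simultaneous active: 3
Minimum registers needed: 3

3


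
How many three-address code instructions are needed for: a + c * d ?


Expression: a + c * d
Generating three-address code (respecting * over +/- precedence):
  Instruction 1: t1 = c * d
  Instruction 2: t2 = a + t1
Total instructions: 2

2


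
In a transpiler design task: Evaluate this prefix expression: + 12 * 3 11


Parsing prefix expression: + 12 * 3 11
Step 1: Innermost operation '* 3 11'
  3 * 11 = 33
Step 2: Outer operation '+ 12 [33]'
  12 + 33 = 45

45


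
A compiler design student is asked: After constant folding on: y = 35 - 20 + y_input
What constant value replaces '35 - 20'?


Identifying constant sub-expression:
  Original: y = 35 - 20 + y_input
  35 and 20 are both compile-time constants
  Evaluating: 35 - 20 = 15
  After folding: y = 15 + y_input

15


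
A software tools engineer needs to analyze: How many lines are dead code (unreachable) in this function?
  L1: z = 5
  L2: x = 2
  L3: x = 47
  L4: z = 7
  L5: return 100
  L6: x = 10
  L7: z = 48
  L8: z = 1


Analyzing control flow:
  L1: reachable (before return)
  L2: reachable (before return)
  L3: reachable (before return)
  L4: reachable (before return)
  L5: reachable (return statement)
  L6: DEAD (after return at L5)
  L7: DEAD (after return at L5)
  L8: DEAD (after return at L5)
Return at L5, total lines = 8
Dead lines: L6 through L8
Count: 3

3


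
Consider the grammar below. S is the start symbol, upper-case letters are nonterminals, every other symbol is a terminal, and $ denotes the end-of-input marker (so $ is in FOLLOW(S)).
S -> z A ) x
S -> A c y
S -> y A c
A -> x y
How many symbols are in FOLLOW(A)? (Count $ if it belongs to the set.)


S is the start symbol and does not occur in any rule body, so FOLLOW(S) = {$}.
Examining every occurrence of A in a rule body:
  S -> z A ) x : A is followed by terminal ')' -> add ')'
  S -> A c y : A is followed by terminal 'c' -> add 'c'
  S -> y A c : A is followed by terminal 'c' -> add 'c' (already in the set)
  A -> x y : A does not occur in the body -> contributes nothing
FOLLOW(A) = {), c}
Count: 2

2


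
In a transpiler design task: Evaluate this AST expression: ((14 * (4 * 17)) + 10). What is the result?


Expression: ((14 * (4 * 17)) + 10)
Evaluating step by step:
  4 * 17 = 68
  14 * 68 = 952
  952 + 10 = 962
Result: 962

962


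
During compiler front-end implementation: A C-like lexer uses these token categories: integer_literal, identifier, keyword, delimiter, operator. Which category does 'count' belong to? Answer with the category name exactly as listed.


Token: 'count'
Checking categories:
  identifier: YES
  integer_literal: no
  operator: no
  keyword: no
  delimiter: no
Category: identifier

identifier


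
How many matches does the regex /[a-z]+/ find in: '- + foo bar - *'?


Pattern: /[a-z]+/ (identifiers)
Input: '- + foo bar - *'
Scanning for matches:
  Match 1: 'foo'
  Match 2: 'bar'
Total matches: 2

2


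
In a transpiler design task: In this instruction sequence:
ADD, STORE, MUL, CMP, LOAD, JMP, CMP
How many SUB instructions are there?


Scanning instruction sequence for SUB:
  Position 1: ADD
  Position 2: STORE
  Position 3: MUL
  Position 4: CMP
  Position 5: LOAD
  Position 6: JMP
  Position 7: CMP
Matches at positions: []
Total SUB count: 0

0


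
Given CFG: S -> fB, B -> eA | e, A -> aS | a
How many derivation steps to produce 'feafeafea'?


Grammar: S -> fB, B -> eA | e, A -> aS | a
Deriving 'feafeafea':
Step 1: S -> fB => fB
Step 2: B -> eA => feA
Step 3: A -> aS => feaS
Step 4: S -> fB => feafB
Step 5: B -> eA => feafeA
Step 6: A -> aS => feafeaS
Step 7: S -> fB => feafeafB
Step 8: B -> eA => feafeafeA
Step 9: A -> a => feafeafea
Total derivation steps: 9

9


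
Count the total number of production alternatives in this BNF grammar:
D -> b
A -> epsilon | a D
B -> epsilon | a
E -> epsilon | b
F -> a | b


Counting alternatives per rule:
  D: 1 alternative(s)
  A: 2 alternative(s)
  B: 2 alternative(s)
  E: 2 alternative(s)
  F: 2 alternative(s)
Sum: 1 + 2 + 2 + 2 + 2 = 9

9


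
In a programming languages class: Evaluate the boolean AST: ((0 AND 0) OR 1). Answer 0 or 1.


Step 1: Evaluate inner node
  0 AND 0 = 0
Step 2: Evaluate root node
  0 OR 1 = 1

1


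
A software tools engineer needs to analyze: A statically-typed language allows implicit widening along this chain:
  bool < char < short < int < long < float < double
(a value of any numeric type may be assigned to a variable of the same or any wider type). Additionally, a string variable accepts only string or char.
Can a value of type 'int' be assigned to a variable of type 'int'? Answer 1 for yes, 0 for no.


Target variable type: int
Source value type: int
Numeric ranks: int=3, int=3
Widening allowed iff rank(source) <= rank(target): 3 <= 3? Yes
Result: 1

1


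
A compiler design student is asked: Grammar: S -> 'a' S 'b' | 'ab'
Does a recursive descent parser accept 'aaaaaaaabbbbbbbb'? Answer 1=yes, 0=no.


Grammar accepts strings of the form a^n b^n (n >= 1)
Word: 'aaaaaaaabbbbbbbb'
Counting: 8 a's and 8 b's
Check: 8 == 8? Yes
Derivation (S -> aSb applied 7 time(s), then S -> ab): S => aSb => aaSbb => aaaSbbb => aaaaSbbbb => aaaaaSbbbbb => aaaaaaSbbbbbb => aaaaaaaSbbbbbbb => aaaaaaaabbbbbbbb
Accepted

1


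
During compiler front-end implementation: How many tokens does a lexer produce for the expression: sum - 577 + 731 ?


Scanning 'sum - 577 + 731'
Token 1: 'sum' -> identifier
Token 2: '-' -> operator
Token 3: '577' -> integer_literal
Token 4: '+' -> operator
Token 5: '731' -> integer_literal
Total tokens: 5

5


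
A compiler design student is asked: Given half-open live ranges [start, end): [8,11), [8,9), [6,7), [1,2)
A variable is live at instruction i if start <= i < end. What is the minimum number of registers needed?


Live ranges:
  Var0: [8, 11)
  Var1: [8, 9)
  Var2: [6, 7)
  Var3: [1, 2)
Sweep-line events (position, delta, active):
  pos=1 start -> active=1
  pos=2 end -> active=0
  pos=6 start -> active=1
  pos=7 end -> active=0
  pos=8 start -> active=1
  pos=8 start -> active=2
  pos=9 end -> active=1
  pos=11 end -> active=0
Maximum simultaneous active: 2
Minimum registers needed: 2

2


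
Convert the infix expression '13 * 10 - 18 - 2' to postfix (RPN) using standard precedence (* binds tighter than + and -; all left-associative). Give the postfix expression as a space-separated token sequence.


Applying the shunting-yard algorithm:
  Operand 13 -> output
  Push '*' onto operator stack -> op-stack: [*]
  Operand 10 -> output
  See '-' (prec 1); top '*' (prec 2) >= it -> pop '*' to output
  Push '-' onto operator stack -> op-stack: [-]
  Operand 18 -> output
  See '-' (prec 1); top '-' (prec 1) >= it -> pop '-' to output
  Push '-' onto operator stack -> op-stack: [-]
  Operand 2 -> output
  End of input: pop '-' to output
Postfix result: 13 10 * 18 - 2 -

13 10 * 18 - 2 -


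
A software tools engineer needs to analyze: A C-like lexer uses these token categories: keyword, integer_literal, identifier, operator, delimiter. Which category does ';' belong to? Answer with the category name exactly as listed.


Token: ';'
Checking categories:
  identifier: no
  integer_literal: no
  operator: no
  keyword: no
  delimiter: YES
Category: delimiter

delimiter


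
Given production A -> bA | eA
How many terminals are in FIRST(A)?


Production: A -> bA | eA
Examining each alternative for leading terminals:
  A -> bA : first terminal = 'b'
  A -> eA : first terminal = 'e'
FIRST(A) = {b, e}
Count: 2

2


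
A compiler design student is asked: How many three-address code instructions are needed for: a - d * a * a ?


Expression: a - d * a * a
Generating three-address code (respecting * over +/- precedence):
  Instruction 1: t1 = d * a
  Instruction 2: t2 = t1 * a
  Instruction 3: t3 = a - t2
Total instructions: 3

3


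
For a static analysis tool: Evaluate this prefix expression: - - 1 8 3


Parsing prefix expression: - - 1 8 3
Step 1: Innermost operation '- 1 8'
  1 - 8 = -7
Step 2: Outer operation '- [-7] 3'
  -7 - 3 = -10

-10


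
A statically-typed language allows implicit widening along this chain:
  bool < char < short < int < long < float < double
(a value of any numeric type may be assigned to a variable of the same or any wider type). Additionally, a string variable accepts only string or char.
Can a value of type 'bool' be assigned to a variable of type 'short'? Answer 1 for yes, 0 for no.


Target variable type: short
Source value type: bool
Numeric ranks: bool=0, short=2
Widening allowed iff rank(source) <= rank(target): 0 <= 2? Yes
Result: 1

1


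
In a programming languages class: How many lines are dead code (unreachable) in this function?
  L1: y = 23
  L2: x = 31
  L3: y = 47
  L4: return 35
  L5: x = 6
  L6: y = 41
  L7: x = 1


Analyzing control flow:
  L1: reachable (before return)
  L2: reachable (before return)
  L3: reachable (before return)
  L4: reachable (return statement)
  L5: DEAD (after return at L4)
  L6: DEAD (after return at L4)
  L7: DEAD (after return at L4)
Return at L4, total lines = 7
Dead lines: L5 through L7
Count: 3

3


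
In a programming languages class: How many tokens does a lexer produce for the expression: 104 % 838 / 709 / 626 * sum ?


Scanning '104 % 838 / 709 / 626 * sum'
Token 1: '104' -> integer_literal
Token 2: '%' -> operator
Token 3: '838' -> integer_literal
Token 4: '/' -> operator
Token 5: '709' -> integer_literal
Token 6: '/' -> operator
Token 7: '626' -> integer_literal
Token 8: '*' -> operator
Token 9: 'sum' -> identifier
Total tokens: 9

9


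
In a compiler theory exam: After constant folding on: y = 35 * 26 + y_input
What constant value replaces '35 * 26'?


Identifying constant sub-expression:
  Original: y = 35 * 26 + y_input
  35 and 26 are both compile-time constants
  Evaluating: 35 * 26 = 910
  After folding: y = 910 + y_input

910


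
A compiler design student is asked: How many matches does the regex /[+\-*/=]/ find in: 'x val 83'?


Pattern: /[+\-*/=]/ (operators)
Input: 'x val 83'
Scanning for matches:
Total matches: 0

0


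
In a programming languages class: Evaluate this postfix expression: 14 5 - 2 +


Processing tokens left to right:
Push 14, Push 5
Pop 14 and 5, compute 14 - 5 = 9, push 9
Push 2
Pop 9 and 2, compute 9 + 2 = 11, push 11
Stack result: 11

11


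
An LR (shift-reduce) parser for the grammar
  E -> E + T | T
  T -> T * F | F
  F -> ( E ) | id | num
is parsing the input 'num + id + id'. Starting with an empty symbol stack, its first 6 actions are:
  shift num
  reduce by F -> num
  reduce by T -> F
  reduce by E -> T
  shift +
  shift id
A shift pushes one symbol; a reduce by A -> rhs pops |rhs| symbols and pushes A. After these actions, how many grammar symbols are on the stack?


Tracking the symbol stack through each action:
  Action 1: shift 'num' : push -> stack = [num] (size 1)
  Action 2: reduce by F -> num : pop 1, push F -> stack = [F] (size 1)
  Action 3: reduce by T -> F : pop 1, push T -> stack = [T] (size 1)
  Action 4: reduce by E -> T : pop 1, push E -> stack = [E] (size 1)
  Action 5: shift '+' : push -> stack = [E, +] (size 2)
  Action 6: shift 'id' : push -> stack = [E, +, id] (size 3)
Final stack size: 3

3


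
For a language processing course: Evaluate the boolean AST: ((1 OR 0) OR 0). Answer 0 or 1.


Step 1: Evaluate inner node
  1 OR 0 = 1
Step 2: Evaluate root node
  1 OR 0 = 1

1


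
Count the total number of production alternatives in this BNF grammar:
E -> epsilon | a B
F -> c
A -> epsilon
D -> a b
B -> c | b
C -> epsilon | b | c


Counting alternatives per rule:
  E: 2 alternative(s)
  F: 1 alternative(s)
  A: 1 alternative(s)
  D: 1 alternative(s)
  B: 2 alternative(s)
  C: 3 alternative(s)
Sum: 2 + 1 + 1 + 1 + 2 + 3 = 10

10


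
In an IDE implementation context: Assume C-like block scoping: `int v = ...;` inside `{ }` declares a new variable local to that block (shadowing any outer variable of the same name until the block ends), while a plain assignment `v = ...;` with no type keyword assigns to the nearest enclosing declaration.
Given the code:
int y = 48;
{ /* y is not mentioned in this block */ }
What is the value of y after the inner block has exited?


Analyzing scoping rules:
Outer scope: declares y = 48
Inner block: y is neither redeclared nor assigned -> unchanged
After the block -> 48
Result: 48

48


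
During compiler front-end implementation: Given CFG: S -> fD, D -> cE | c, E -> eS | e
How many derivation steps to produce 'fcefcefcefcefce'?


Grammar: S -> fD, D -> cE | c, E -> eS | e
Deriving 'fcefcefcefcefce':
Step 1: S -> fD => fD
Step 2: D -> cE => fcE
Step 3: E -> eS => fceS
Step 4: S -> fD => fcefD
Step 5: D -> cE => fcefcE
Step 6: E -> eS => fcefceS
Step 7: S -> fD => fcefcefD
Step 8: D -> cE => fcefcefcE
Step 9: E -> eS => fcefcefceS
Step 10: S -> fD => fcefcefcefD
Step 11: D -> cE => fcefcefcefcE
Step 12: E -> eS => fcefcefcefceS
Step 13: S -> fD => fcefcefcefcefD
Step 14: D -> cE => fcefcefcefcefcE
Step 15: E -> e => fcefcefcefcefce
Total derivation steps: 15

15


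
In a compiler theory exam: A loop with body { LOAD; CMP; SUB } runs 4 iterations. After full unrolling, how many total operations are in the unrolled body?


Loop body operations: LOAD, CMP, SUB (3 ops per iteration)
Unrolling 4 iterations:
  Iteration 1: LOAD, CMP, SUB (3 ops)
  Iteration 2: LOAD, CMP, SUB (3 ops)
  Iteration 3: LOAD, CMP, SUB (3 ops)
  Iteration 4: LOAD, CMP, SUB (3 ops)
Total: 4 iterations * 3 ops/iter = 12 operations

12


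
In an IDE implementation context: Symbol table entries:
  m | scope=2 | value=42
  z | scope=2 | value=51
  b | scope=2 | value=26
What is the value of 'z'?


Searching symbol table for 'z':
  m | scope=2 | value=42
  z | scope=2 | value=51 <- MATCH
  b | scope=2 | value=26
Found 'z' at scope 2 with value 51

51


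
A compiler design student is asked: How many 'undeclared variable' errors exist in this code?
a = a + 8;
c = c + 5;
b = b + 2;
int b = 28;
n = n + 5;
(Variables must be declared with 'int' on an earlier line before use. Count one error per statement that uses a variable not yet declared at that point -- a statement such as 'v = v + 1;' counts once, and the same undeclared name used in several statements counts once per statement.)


Scanning code line by line:
  Line 1: use 'a' -> ERROR (undeclared)
  Line 2: use 'c' -> ERROR (undeclared)
  Line 3: use 'b' -> ERROR (undeclared)
  Line 4: declare 'b' -> declared = ['b']
  Line 5: use 'n' -> ERROR (undeclared)
Total undeclared variable errors: 4

4


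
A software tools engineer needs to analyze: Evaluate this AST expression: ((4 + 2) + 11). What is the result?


Expression: ((4 + 2) + 11)
Evaluating step by step:
  4 + 2 = 6
  6 + 11 = 17
Result: 17

17


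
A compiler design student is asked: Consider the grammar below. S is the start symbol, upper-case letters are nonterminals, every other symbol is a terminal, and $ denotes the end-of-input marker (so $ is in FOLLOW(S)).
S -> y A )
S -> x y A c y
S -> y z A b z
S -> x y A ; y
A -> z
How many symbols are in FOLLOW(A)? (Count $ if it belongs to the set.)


S is the start symbol and does not occur in any rule body, so FOLLOW(S) = {$}.
Examining every occurrence of A in a rule body:
  S -> y A ) : A is followed by terminal ')' -> add ')'
  S -> x y A c y : A is followed by terminal 'c' -> add 'c'
  S -> y z A b z : A is followed by terminal 'b' -> add 'b'
  S -> x y A ; y : A is followed by terminal ';' -> add ';'
  A -> z : A does not occur in the body -> contributes nothing
FOLLOW(A) = {), ;, b, c}
Count: 4

4


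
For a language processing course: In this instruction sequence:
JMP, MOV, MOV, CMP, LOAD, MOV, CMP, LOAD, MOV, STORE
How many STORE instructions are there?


Scanning instruction sequence for STORE:
  Position 1: JMP
  Position 2: MOV
  Position 3: MOV
  Position 4: CMP
  Position 5: LOAD
  Position 6: MOV
  Position 7: CMP
  Position 8: LOAD
  Position 9: MOV
  Position 10: STORE <- MATCH
Matches at positions: [10]
Total STORE count: 1

1


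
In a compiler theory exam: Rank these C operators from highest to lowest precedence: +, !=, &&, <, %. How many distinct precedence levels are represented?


Looking up precedence for each operator:
  + -> precedence 5
  != -> precedence 3
  && -> precedence 2
  < -> precedence 4
  % -> precedence 6
Sorted highest to lowest: %, +, <, !=, &&
Distinct precedence values: [6, 5, 4, 3, 2]
Number of distinct levels: 5

5


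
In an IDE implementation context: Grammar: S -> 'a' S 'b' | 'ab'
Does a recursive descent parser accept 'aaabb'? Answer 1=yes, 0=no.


Grammar accepts strings of the form a^n b^n (n >= 1)
Word: 'aaabb'
Counting: 3 a's and 2 b's
Check: 3 == 2? No
Mismatch: a-count != b-count
Rejected

0


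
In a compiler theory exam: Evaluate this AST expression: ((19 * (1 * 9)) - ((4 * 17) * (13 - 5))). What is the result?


Expression: ((19 * (1 * 9)) - ((4 * 17) * (13 - 5)))
Evaluating step by step:
  1 * 9 = 9
  19 * 9 = 171
  4 * 17 = 68
  13 - 5 = 8
  68 * 8 = 544
  171 - 544 = -373
Result: -373

-373


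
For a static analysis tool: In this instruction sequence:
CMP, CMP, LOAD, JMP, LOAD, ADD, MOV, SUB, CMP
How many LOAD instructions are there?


Scanning instruction sequence for LOAD:
  Position 1: CMP
  Position 2: CMP
  Position 3: LOAD <- MATCH
  Position 4: JMP
  Position 5: LOAD <- MATCH
  Position 6: ADD
  Position 7: MOV
  Position 8: SUB
  Position 9: CMP
Matches at positions: [3, 5]
Total LOAD count: 2

2


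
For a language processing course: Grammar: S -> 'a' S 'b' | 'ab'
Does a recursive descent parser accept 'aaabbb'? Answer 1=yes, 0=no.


Grammar accepts strings of the form a^n b^n (n >= 1)
Word: 'aaabbb'
Counting: 3 a's and 3 b's
Check: 3 == 3? Yes
Derivation (S -> aSb applied 2 time(s), then S -> ab): S => aSb => aaSbb => aaabbb
Accepted

1


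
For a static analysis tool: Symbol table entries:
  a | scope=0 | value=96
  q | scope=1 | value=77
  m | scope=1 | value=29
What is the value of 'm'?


Searching symbol table for 'm':
  a | scope=0 | value=96
  q | scope=1 | value=77
  m | scope=1 | value=29 <- MATCH
Found 'm' at scope 1 with value 29

29


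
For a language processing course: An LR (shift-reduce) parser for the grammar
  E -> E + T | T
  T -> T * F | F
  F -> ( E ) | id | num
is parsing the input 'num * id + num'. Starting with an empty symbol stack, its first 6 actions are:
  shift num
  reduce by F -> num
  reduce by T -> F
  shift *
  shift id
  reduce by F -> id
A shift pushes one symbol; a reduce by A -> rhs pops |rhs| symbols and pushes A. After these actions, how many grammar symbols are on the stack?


Tracking the symbol stack through each action:
  Action 1: shift 'num' : push -> stack = [num] (size 1)
  Action 2: reduce by F -> num : pop 1, push F -> stack = [F] (size 1)
  Action 3: reduce by T -> F : pop 1, push T -> stack = [T] (size 1)
  Action 4: shift '*' : push -> stack = [T, *] (size 2)
  Action 5: shift 'id' : push -> stack = [T, *, id] (size 3)
  Action 6: reduce by F -> id : pop 1, push F -> stack = [T, *, F] (size 3)
Final stack size: 3

3


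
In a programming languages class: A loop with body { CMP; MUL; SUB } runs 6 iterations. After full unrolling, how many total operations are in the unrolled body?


Loop body operations: CMP, MUL, SUB (3 ops per iteration)
Unrolling 6 iterations:
  Iteration 1: CMP, MUL, SUB (3 ops)
  Iteration 2: CMP, MUL, SUB (3 ops)
  Iteration 3: CMP, MUL, SUB (3 ops)
  Iteration 4: CMP, MUL, SUB (3 ops)
  Iteration 5: CMP, MUL, SUB (3 ops)
  Iteration 6: CMP, MUL, SUB (3 ops)
Total: 6 iterations * 3 ops/iter = 18 operations

18


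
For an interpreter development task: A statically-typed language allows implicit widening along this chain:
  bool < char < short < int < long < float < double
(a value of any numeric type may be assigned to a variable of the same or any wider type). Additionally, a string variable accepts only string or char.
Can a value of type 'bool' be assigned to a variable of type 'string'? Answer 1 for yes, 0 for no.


Target variable type: string
Source value type: bool
Rule: string accepts only {string, char}
  source 'bool' in {string, char}? No
Result: 0

0


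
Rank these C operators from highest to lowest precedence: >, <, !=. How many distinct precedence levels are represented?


Looking up precedence for each operator:
  > -> precedence 4
  < -> precedence 4
  != -> precedence 3
Sorted highest to lowest: >, <, !=
Distinct precedence values: [4, 3]
Number of distinct levels: 2

2


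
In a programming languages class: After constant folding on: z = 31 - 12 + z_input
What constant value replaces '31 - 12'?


Identifying constant sub-expression:
  Original: z = 31 - 12 + z_input
  31 and 12 are both compile-time constants
  Evaluating: 31 - 12 = 19
  After folding: z = 19 + z_input

19


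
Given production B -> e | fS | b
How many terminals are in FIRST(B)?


Production: B -> e | fS | b
Examining each alternative for leading terminals:
  B -> e : first terminal = 'e'
  B -> fS : first terminal = 'f'
  B -> b : first terminal = 'b'
FIRST(B) = {b, e, f}
Count: 3

3


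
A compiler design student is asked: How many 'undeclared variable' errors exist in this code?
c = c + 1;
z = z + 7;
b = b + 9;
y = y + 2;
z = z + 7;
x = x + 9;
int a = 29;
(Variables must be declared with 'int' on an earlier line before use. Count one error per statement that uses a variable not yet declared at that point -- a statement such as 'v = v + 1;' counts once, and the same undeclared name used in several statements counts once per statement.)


Scanning code line by line:
  Line 1: use 'c' -> ERROR (undeclared)
  Line 2: use 'z' -> ERROR (undeclared)
  Line 3: use 'b' -> ERROR (undeclared)
  Line 4: use 'y' -> ERROR (undeclared)
  Line 5: use 'z' -> ERROR (undeclared)
  Line 6: use 'x' -> ERROR (undeclared)
  Line 7: declare 'a' -> declared = ['a']
Total undeclared variable errors: 6

6


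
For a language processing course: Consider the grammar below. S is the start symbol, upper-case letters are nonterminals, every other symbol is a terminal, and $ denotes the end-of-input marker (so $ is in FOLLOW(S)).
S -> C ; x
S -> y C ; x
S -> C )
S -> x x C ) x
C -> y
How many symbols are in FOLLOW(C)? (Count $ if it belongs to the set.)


S is the start symbol and does not occur in any rule body, so FOLLOW(S) = {$}.
Examining every occurrence of C in a rule body:
  S -> C ; x : C is followed by terminal ';' -> add ';'
  S -> y C ; x : C is followed by terminal ';' -> add ';' (already in the set)
  S -> C ) : C is followed by terminal ')' -> add ')'
  S -> x x C ) x : C is followed by terminal ')' -> add ')' (already in the set)
  C -> y : C does not occur in the body -> contributes nothing
FOLLOW(C) = {), ;}
Count: 2

2


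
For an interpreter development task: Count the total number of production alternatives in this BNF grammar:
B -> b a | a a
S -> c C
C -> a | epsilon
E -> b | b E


Counting alternatives per rule:
  B: 2 alternative(s)
  S: 1 alternative(s)
  C: 2 alternative(s)
  E: 2 alternative(s)
Sum: 2 + 1 + 2 + 2 = 7

7


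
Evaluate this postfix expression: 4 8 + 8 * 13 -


Processing tokens left to right:
Push 4, Push 8
Pop 4 and 8, compute 4 + 8 = 12, push 12
Push 8
Pop 12 and 8, compute 12 * 8 = 96, push 96
Push 13
Pop 96 and 13, compute 96 - 13 = 83, push 83
Stack result: 83

83


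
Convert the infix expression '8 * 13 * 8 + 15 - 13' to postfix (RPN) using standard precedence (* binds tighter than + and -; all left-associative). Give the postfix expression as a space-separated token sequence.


Applying the shunting-yard algorithm:
  Operand 8 -> output
  Push '*' onto operator stack -> op-stack: [*]
  Operand 13 -> output
  See '*' (prec 2); top '*' (prec 2) >= it -> pop '*' to output
  Push '*' onto operator stack -> op-stack: [*]
  Operand 8 -> output
  See '+' (prec 1); top '*' (prec 2) >= it -> pop '*' to output
  Push '+' onto operator stack -> op-stack: [+]
  Operand 15 -> output
  See '-' (prec 1); top '+' (prec 1) >= it -> pop '+' to output
  Push '-' onto operator stack -> op-stack: [-]
  Operand 13 -> output
  End of input: pop '-' to output
Postfix result: 8 13 * 8 * 15 + 13 -

8 13 * 8 * 15 + 13 -


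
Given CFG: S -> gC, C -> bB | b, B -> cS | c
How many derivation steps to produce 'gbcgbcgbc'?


Grammar: S -> gC, C -> bB | b, B -> cS | c
Deriving 'gbcgbcgbc':
Step 1: S -> gC => gC
Step 2: C -> bB => gbB
Step 3: B -> cS => gbcS
Step 4: S -> gC => gbcgC
Step 5: C -> bB => gbcgbB
Step 6: B -> cS => gbcgbcS
Step 7: S -> gC => gbcgbcgC
Step 8: C -> bB => gbcgbcgbB
Step 9: B -> c => gbcgbcgbc
Total derivation steps: 9

9


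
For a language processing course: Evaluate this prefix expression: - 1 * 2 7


Parsing prefix expression: - 1 * 2 7
Step 1: Innermost operation '* 2 7'
  2 * 7 = 14
Step 2: Outer operation '- 1 [14]'
  1 - 14 = -13

-13


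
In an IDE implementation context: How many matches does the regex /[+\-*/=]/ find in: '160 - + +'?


Pattern: /[+\-*/=]/ (operators)
Input: '160 - + +'
Scanning for matches:
  Match 1: '-'
  Match 2: '+'
  Match 3: '+'
Total matches: 3

3


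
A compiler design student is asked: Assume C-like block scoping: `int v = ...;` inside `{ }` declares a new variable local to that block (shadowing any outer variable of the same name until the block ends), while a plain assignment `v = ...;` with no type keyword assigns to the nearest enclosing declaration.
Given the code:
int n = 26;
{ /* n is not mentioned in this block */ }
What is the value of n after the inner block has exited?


Analyzing scoping rules:
Outer scope: declares n = 26
Inner block: n is neither redeclared nor assigned -> unchanged
After the block -> 26
Result: 26

26


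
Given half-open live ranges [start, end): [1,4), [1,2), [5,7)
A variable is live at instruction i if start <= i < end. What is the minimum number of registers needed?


Live ranges:
  Var0: [1, 4)
  Var1: [1, 2)
  Var2: [5, 7)
Sweep-line events (position, delta, active):
  pos=1 start -> active=1
  pos=1 start -> active=2
  pos=2 end -> active=1
  pos=4 end -> active=0
  pos=5 start -> active=1
  pos=7 end -> active=0
Maximum simultaneous active: 2
Minimum registers needed: 2

2


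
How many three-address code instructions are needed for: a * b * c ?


Expression: a * b * c
Generating three-address code (respecting * over +/- precedence):
  Instruction 1: t1 = a * b
  Instruction 2: t2 = t1 * c
Total instructions: 2

2


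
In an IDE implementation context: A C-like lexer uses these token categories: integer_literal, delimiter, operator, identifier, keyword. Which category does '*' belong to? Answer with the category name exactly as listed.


Token: '*'
Checking categories:
  identifier: no
  integer_literal: no
  operator: YES
  keyword: no
  delimiter: no
Category: operator

operator


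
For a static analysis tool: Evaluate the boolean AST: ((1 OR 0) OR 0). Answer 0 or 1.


Step 1: Evaluate inner node
  1 OR 0 = 1
Step 2: Evaluate root node
  1 OR 0 = 1

1


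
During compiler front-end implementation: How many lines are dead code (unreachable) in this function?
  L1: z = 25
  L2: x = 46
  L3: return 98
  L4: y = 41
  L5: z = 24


Analyzing control flow:
  L1: reachable (before return)
  L2: reachable (before return)
  L3: reachable (return statement)
  L4: DEAD (after return at L3)
  L5: DEAD (after return at L3)
Return at L3, total lines = 5
Dead lines: L4 through L5
Count: 2

2


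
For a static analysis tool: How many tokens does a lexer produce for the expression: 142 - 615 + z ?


Scanning '142 - 615 + z'
Token 1: '142' -> integer_literal
Token 2: '-' -> operator
Token 3: '615' -> integer_literal
Token 4: '+' -> operator
Token 5: 'z' -> identifier
Total tokens: 5

5


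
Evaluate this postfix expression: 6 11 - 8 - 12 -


Processing tokens left to right:
Push 6, Push 11
Pop 6 and 11, compute 6 - 11 = -5, push -5
Push 8
Pop -5 and 8, compute -5 - 8 = -13, push -13
Push 12
Pop -13 and 12, compute -13 - 12 = -25, push -25
Stack result: -25

-25


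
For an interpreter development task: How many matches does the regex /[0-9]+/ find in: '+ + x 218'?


Pattern: /[0-9]+/ (int literals)
Input: '+ + x 218'
Scanning for matches:
  Match 1: '218'
Total matches: 1

1


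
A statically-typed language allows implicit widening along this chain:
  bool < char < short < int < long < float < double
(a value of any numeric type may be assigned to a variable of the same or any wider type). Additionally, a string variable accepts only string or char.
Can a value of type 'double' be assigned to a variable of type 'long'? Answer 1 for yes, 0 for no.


Target variable type: long
Source value type: double
Numeric ranks: double=6, long=4
Widening allowed iff rank(source) <= rank(target): 6 <= 4? No
Result: 0

0


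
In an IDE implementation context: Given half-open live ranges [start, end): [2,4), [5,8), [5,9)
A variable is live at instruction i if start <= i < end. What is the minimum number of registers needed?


Live ranges:
  Var0: [2, 4)
  Var1: [5, 8)
  Var2: [5, 9)
Sweep-line events (position, delta, active):
  pos=2 start -> active=1
  pos=4 end -> active=0
  pos=5 start -> active=1
  pos=5 start -> active=2
  pos=8 end -> active=1
  pos=9 end -> active=0
Maximum simultaneous active: 2
Minimum registers needed: 2

2


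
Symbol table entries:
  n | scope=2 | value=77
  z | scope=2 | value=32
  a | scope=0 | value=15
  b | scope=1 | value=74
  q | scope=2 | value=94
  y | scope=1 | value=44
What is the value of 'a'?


Searching symbol table for 'a':
  n | scope=2 | value=77
  z | scope=2 | value=32
  a | scope=0 | value=15 <- MATCH
  b | scope=1 | value=74
  q | scope=2 | value=94
  y | scope=1 | value=44
Found 'a' at scope 0 with value 15

15


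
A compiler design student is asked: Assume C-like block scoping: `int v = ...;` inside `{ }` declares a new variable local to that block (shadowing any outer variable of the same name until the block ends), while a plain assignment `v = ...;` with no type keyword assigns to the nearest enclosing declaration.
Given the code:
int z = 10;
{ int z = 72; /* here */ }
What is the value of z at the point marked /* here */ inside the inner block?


Analyzing scoping rules:
Outer scope: declares z = 10
Inner block: 'int z = 72;' declares a NEW z that shadows the outer one
Inside the block the inner declaration is in scope -> 72
Result: 72

72


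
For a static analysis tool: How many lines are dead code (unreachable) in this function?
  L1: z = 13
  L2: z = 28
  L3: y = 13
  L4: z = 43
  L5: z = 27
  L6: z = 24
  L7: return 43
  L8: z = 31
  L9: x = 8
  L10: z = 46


Analyzing control flow:
  L1: reachable (before return)
  L2: reachable (before return)
  L3: reachable (before return)
  L4: reachable (before return)
  L5: reachable (before return)
  L6: reachable (before return)
  L7: reachable (return statement)
  L8: DEAD (after return at L7)
  L9: DEAD (after return at L7)
  L10: DEAD (after return at L7)
Return at L7, total lines = 10
Dead lines: L8 through L10
Count: 3

3


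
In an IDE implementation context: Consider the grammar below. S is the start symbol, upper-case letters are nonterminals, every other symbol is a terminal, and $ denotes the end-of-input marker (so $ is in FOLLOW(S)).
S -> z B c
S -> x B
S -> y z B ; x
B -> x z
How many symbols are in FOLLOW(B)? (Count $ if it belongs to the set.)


S is the start symbol and does not occur in any rule body, so FOLLOW(S) = {$}.
Examining every occurrence of B in a rule body:
  S -> z B c : B is followed by terminal 'c' -> add 'c'
  S -> x B : B is at the right end -> add FOLLOW(S) = {$}
  S -> y z B ; x : B is followed by terminal ';' -> add ';'
  B -> x z : B does not occur in the body -> contributes nothing
FOLLOW(B) = {;, c, $}
Count: 3

3


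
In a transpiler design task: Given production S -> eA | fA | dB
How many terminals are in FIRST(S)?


Production: S -> eA | fA | dB
Examining each alternative for leading terminals:
  S -> eA : first terminal = 'e'
  S -> fA : first terminal = 'f'
  S -> dB : first terminal = 'd'
FIRST(S) = {d, e, f}
Count: 3

3


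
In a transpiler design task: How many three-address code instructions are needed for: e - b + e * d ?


Expression: e - b + e * d
Generating three-address code (respecting * over +/- precedence):
  Instruction 1: t1 = e * d
  Instruction 2: t2 = e - b
  Instruction 3: t3 = t2 + t1
Total instructions: 3

3


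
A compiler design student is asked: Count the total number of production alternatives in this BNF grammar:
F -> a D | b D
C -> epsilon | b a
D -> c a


Counting alternatives per rule:
  F: 2 alternative(s)
  C: 2 alternative(s)
  D: 1 alternative(s)
Sum: 2 + 2 + 1 = 5

5


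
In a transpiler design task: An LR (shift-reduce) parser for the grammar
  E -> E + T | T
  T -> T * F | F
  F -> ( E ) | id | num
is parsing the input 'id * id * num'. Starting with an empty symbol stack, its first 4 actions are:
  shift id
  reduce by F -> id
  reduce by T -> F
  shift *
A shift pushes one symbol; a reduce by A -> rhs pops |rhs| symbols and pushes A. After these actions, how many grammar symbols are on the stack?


Tracking the symbol stack through each action:
  Action 1: shift 'id' : push -> stack = [id] (size 1)
  Action 2: reduce by F -> id : pop 1, push F -> stack = [F] (size 1)
  Action 3: reduce by T -> F : pop 1, push T -> stack = [T] (size 1)
  Action 4: shift '*' : push -> stack = [T, *] (size 2)
Final stack size: 2

2


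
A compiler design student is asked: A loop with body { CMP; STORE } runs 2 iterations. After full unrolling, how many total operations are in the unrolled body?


Loop body operations: CMP, STORE (2 ops per iteration)
Unrolling 2 iterations:
  Iteration 1: CMP, STORE (2 ops)
  Iteration 2: CMP, STORE (2 ops)
Total: 2 iterations * 2 ops/iter = 4 operations

4


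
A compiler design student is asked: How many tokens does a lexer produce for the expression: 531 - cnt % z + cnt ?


Scanning '531 - cnt % z + cnt'
Token 1: '531' -> integer_literal
Token 2: '-' -> operator
Token 3: 'cnt' -> identifier
Token 4: '%' -> operator
Token 5: 'z' -> identifier
Token 6: '+' -> operator
Token 7: 'cnt' -> identifier
Total tokens: 7

7


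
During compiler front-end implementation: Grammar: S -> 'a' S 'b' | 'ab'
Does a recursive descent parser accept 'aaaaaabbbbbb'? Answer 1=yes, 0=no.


Grammar accepts strings of the form a^n b^n (n >= 1)
Word: 'aaaaaabbbbbb'
Counting: 6 a's and 6 b's
Check: 6 == 6? Yes
Derivation (S -> aSb applied 5 time(s), then S -> ab): S => aSb => aaSbb => aaaSbbb => aaaaSbbbb => aaaaaSbbbbb => aaaaaabbbbbb
Accepted

1


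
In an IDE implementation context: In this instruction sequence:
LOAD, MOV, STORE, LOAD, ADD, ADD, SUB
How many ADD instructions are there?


Scanning instruction sequence for ADD:
  Position 1: LOAD
  Position 2: MOV
  Position 3: STORE
  Position 4: LOAD
  Position 5: ADD <- MATCH
  Position 6: ADD <- MATCH
  Position 7: SUB
Matches at positions: [5, 6]
Total ADD count: 2

2


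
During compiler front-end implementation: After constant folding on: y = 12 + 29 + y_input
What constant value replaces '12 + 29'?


Identifying constant sub-expression:
  Original: y = 12 + 29 + y_input
  12 and 29 are both compile-time constants
  Evaluating: 12 + 29 = 41
  After folding: y = 41 + y_input

41


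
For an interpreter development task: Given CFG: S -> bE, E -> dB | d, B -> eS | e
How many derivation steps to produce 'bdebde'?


Grammar: S -> bE, E -> dB | d, B -> eS | e
Deriving 'bdebde':
Step 1: S -> bE => bE
Step 2: E -> dB => bdB
Step 3: B -> eS => bdeS
Step 4: S -> bE => bdebE
Step 5: E -> dB => bdebdB
Step 6: B -> e => bdebde
Total derivation steps: 6

6


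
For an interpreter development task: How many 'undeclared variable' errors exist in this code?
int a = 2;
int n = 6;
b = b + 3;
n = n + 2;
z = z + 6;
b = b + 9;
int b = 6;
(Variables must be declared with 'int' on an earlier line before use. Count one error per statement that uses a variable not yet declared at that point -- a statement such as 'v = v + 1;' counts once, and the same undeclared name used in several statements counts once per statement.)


Scanning code line by line:
  Line 1: declare 'a' -> declared = ['a']
  Line 2: declare 'n' -> declared = ['a', 'n']
  Line 3: use 'b' -> ERROR (undeclared)
  Line 4: use 'n' -> OK (declared)
  Line 5: use 'z' -> ERROR (undeclared)
  Line 6: use 'b' -> ERROR (undeclared)
  Line 7: declare 'b' -> declared = ['a', 'b', 'n']
Total undeclared variable errors: 3

3


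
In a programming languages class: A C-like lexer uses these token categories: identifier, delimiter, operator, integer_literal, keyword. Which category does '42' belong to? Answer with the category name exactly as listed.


Token: '42'
Checking categories:
  identifier: no
  integer_literal: YES
  operator: no
  keyword: no
  delimiter: no
Category: integer_literal

integer_literal


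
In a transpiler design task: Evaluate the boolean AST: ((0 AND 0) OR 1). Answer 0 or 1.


Step 1: Evaluate inner node
  0 AND 0 = 0
Step 2: Evaluate root node
  0 OR 1 = 1

1


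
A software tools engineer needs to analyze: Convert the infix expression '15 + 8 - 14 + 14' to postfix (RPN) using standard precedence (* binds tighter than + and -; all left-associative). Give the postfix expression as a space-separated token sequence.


Applying the shunting-yard algorithm:
  Operand 15 -> output
  Push '+' onto operator stack -> op-stack: [+]
  Operand 8 -> output
  See '-' (prec 1); top '+' (prec 1) >= it -> pop '+' to output
  Push '-' onto operator stack -> op-stack: [-]
  Operand 14 -> output
  See '+' (prec 1); top '-' (prec 1) >= it -> pop '-' to output
  Push '+' onto operator stack -> op-stack: [+]
  Operand 14 -> output
  End of input: pop '+' to output
Postfix result: 15 8 + 14 - 14 +

15 8 + 14 - 14 +


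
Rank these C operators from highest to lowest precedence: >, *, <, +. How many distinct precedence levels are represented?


Looking up precedence for each operator:
  > -> precedence 4
  * -> precedence 6
  < -> precedence 4
  + -> precedence 5
Sorted highest to lowest: *, +, >, <
Distinct precedence values: [6, 5, 4]
Number of distinct levels: 3

3


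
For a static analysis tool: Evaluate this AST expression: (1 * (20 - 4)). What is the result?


Expression: (1 * (20 - 4))
Evaluating step by step:
  20 - 4 = 16
  1 * 16 = 16
Result: 16

16


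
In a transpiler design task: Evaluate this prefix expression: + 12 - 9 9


Parsing prefix expression: + 12 - 9 9
Step 1: Innermost operation '- 9 9'
  9 - 9 = 0
Step 2: Outer operation '+ 12 [0]'
  12 + 0 = 12

12
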